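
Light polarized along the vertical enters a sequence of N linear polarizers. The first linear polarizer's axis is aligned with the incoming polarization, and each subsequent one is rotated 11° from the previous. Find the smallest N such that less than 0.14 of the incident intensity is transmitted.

N = 55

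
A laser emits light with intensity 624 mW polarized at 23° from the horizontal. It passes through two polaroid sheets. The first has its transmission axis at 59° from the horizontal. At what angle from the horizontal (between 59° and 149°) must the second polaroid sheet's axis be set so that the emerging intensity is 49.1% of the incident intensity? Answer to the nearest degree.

θ ≈ 89°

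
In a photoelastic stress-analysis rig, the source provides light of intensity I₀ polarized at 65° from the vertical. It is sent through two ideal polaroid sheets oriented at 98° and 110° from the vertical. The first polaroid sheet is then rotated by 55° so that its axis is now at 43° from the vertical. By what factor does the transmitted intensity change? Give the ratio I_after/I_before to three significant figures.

Before rotation:
I₁ = I₀ cos²(98° − 65°) = I₀ cos²(33°) = 0.7034 I₀.
I₂ = I₁ cos²(110° − 98°) = 0.7034 I₀ · cos²(12°) = 0.673 I₀.
After rotation:
I₁ = I₀ cos²(43° − 65°) = I₀ cos²(22°) = 0.8597 I₀.
I₂ = I₁ cos²(110° − 43°) = 0.8597 I₀ · cos²(67°) = 0.1312 I₀.
Ratio = 0.1312 / 0.673 = 0.195.

I_new/I_old ≈ 0.195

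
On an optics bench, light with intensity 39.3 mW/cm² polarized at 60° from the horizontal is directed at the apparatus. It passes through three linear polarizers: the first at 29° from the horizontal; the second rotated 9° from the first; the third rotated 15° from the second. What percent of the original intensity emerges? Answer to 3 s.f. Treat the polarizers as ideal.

≈ 66.9%

I₁ = 39.3 mW/cm² · cos²(31°) = 28.88 mW/cm².
I₂ = I₁ · cos²(9°) = 28.88 · 0.9755 = 28.17 mW/cm².
I₃ = I₂ · cos²(15°) = 28.17 · 0.933 = 26.28 mW/cm².
That is 66.87% of the incident intensity.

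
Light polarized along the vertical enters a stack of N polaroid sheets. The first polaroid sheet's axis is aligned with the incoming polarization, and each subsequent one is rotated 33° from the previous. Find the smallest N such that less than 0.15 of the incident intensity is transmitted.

N = 7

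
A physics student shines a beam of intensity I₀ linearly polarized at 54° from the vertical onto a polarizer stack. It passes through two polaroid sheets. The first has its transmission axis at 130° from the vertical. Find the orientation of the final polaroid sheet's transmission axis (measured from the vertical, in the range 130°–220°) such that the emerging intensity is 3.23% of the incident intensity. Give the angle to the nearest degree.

I₁ = I₀ cos²(130° − 54°) = I₀ cos²(76°) = 0.05853 I₀.
Need I₂/I₀ = 0.0323, so cos²(θ − 130°) = 0.0323 / 0.05853 = 0.5519.
θ − 130° = arccos(√0.5519) = 42.0°, giving θ ≈ 130 + 42.0 = 172.0°.

θ ≈ 172°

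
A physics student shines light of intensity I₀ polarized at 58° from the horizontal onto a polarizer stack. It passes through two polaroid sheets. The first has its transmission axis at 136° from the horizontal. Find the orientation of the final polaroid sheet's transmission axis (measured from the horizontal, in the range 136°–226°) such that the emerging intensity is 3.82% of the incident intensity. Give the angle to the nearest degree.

θ ≈ 156°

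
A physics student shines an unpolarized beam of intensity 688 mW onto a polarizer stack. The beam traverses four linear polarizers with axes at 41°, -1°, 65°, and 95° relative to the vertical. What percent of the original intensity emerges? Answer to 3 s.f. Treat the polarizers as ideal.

Unpolarized light through the first polarizer → I₁ = 688 mW/2 = 344 mW, polarized at 41°.
I₂ = I₁ · cos²(42°) = 344 · 0.5523 = 190 mW.
I₃ = I₂ · cos²(66°) = 190 · 0.1654 = 31.43 mW.
I₄ = I₃ · cos²(30°) = 31.43 · 0.75 = 23.57 mW.
That is 3.426% of the incident intensity.

≈ 3.43%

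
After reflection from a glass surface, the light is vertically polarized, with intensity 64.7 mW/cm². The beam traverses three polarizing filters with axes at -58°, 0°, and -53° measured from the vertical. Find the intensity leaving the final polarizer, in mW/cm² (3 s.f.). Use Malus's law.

I ≈ 1.85 mW/cm²

By Malus's law, I₁ = 64.7 mW/cm² · cos²(58°) = 18.17 mW/cm².
I₂ = I₁ · cos²(58°) = 18.17 · 0.2808 = 5.102 mW/cm².
I₃ = I₂ · cos²(53°) = 5.102 · 0.3622 = 1.848 mW/cm².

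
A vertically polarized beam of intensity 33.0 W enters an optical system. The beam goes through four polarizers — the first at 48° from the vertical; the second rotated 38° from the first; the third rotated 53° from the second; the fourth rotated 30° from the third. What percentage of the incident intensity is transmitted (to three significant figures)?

≈ 7.55%

I₁ = 33.0 W · cos²(48°) = 14.78 W.
I₂ = I₁ · cos²(38°) = 14.78 · 0.621 = 9.175 W.
I₃ = I₂ · cos²(53°) = 9.175 · 0.3622 = 3.323 W.
I₄ = I₃ · cos²(30°) = 3.323 · 0.75 = 2.492 W.
That is 7.552% of the incident intensity.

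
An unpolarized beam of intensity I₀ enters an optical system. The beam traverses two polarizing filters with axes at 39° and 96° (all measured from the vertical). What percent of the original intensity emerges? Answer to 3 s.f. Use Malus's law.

≈ 14.8%

Unpolarized light through the first polarizer → I₁ = ½ I₀, now polarized at 39°.
I₂ = I₁ cos²(96° − 39°) = 0.5 I₀ · cos²(57°) = 0.1483 I₀.
That is 14.83% of the incident intensity.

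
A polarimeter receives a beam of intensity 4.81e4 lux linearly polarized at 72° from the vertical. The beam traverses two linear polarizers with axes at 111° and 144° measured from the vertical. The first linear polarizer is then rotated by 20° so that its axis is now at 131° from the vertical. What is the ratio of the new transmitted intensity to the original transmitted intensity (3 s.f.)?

I_new/I_old ≈ 0.593

Before rotation:
I₁ = I₀ cos²(111° − 72°) = I₀ cos²(39°) = 0.604 I₀.
I₂ = I₁ cos²(144° − 111°) = 0.604 I₀ · cos²(33°) = 0.4248 I₀.
After rotation:
I₁ = I₀ cos²(131° − 72°) = I₀ cos²(59°) = 0.2653 I₀.
I₂ = I₁ cos²(144° − 131°) = 0.2653 I₀ · cos²(13°) = 0.2518 I₀.
Ratio = 0.2518 / 0.4248 = 0.5928.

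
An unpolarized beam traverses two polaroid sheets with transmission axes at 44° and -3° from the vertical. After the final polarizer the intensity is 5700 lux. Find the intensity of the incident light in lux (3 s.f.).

I₀ ≈ 2.45e4 lux

Unpolarized light through the first polarizer → I₁ = ½ I₀, now polarized at 44°.
I₂ = I₁ cos²(-3° − 44°) = 0.5 I₀ · cos²(47°) = 0.2326 I₀.
So 5700 lux = 0.2326 I₀, giving I₀ = 5700/0.2326 = 2.451e+04 lux.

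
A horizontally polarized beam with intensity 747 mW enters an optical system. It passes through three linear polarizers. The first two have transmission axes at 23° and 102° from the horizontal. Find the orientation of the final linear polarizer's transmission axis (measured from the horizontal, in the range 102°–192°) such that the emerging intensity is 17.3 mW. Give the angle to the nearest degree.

θ ≈ 132°

I₁ = I₀ cos²(23° − 0°) = I₀ cos²(23°) = 0.8473 I₀.
I₂ = I₁ cos²(102° − 23°) = 0.8473 I₀ · cos²(79°) = 0.03085 I₀.
Target fraction: 17.3 / 747 mW = 0.02316 of I₀.
Need I₃/I₀ = 0.02316, so cos²(θ − 102°) = 0.02316 / 0.03085 = 0.7507.
θ − 102° = arccos(√0.7507) = 30.0°, giving θ ≈ 102 + 30.0 = 132.0°.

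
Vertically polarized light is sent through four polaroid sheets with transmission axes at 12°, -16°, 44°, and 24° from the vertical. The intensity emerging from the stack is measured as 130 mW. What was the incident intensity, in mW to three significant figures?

I₀ ≈ 790 mW

By Malus's law, I₁ = I₀ cos²(12° − 0°) = I₀ cos²(12°) = 0.9568 I₀.
I₂ = I₁ cos²(-16° − 12°) = 0.9568 I₀ · cos²(28°) = 0.7459 I₀.
I₃ = I₂ cos²(44° + 16°) = 0.7459 I₀ · cos²(60°) = 0.1865 I₀.
I₄ = I₃ cos²(24° − 44°) = 0.1865 I₀ · cos²(20°) = 0.1647 I₀.
So 130 mW = 0.1647 I₀, giving I₀ = 130/0.1647 = 789.5 mW.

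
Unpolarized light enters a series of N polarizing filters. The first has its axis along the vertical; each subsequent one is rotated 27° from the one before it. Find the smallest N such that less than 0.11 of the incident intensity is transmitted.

N = 8

First polarizer halves the unpolarized light: factor 1/2.
Each further stage multiplies by cos²(27°) = 0.7939.
After N polarizers: T = 0.5·0.7939^(N−1). Require T < 0.11 ⇒ N−1 > ln(0.11/0.5)/ln(0.7939) = 6.56, so N−1 ≥ 7 and N = 8.
Check: N=8 gives T = 0.09938 < 0.11; N=7 gives T = 0.1252.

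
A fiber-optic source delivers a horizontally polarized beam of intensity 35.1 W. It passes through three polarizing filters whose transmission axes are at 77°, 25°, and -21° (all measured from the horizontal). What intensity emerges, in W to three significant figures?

By Malus's law, I₁ = 35.1 W · cos²(77°) = 1.776 W.
I₂ = I₁ · cos²(52°) = 1.776 · 0.379 = 0.6732 W.
I₃ = I₂ · cos²(46°) = 0.6732 · 0.4826 = 0.3249 W.

I ≈ 0.325 W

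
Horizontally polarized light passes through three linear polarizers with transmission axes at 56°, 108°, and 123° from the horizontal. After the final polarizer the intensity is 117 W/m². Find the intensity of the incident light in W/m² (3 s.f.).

I₁ = I₀ cos²(56° − 0°) = I₀ cos²(56°) = 0.3127 I₀.
I₂ = I₁ cos²(108° − 56°) = 0.3127 I₀ · cos²(52°) = 0.1185 I₀.
I₃ = I₂ cos²(123° − 108°) = 0.1185 I₀ · cos²(15°) = 0.1106 I₀.
So 117 W/m² = 0.1106 I₀, giving I₀ = 117/0.1106 = 1058 W/m².

I₀ ≈ 1060 W/m²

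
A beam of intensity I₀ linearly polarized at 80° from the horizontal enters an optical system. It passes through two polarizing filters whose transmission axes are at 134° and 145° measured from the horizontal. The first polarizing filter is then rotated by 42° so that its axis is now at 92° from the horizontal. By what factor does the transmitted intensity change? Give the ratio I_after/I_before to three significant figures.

I_new/I_old ≈ 1.04

Before rotation:
I₁ = I₀ cos²(134° − 80°) = I₀ cos²(54°) = 0.3455 I₀.
I₂ = I₁ cos²(145° − 134°) = 0.3455 I₀ · cos²(11°) = 0.3329 I₀.
After rotation:
I₁ = I₀ cos²(92° − 80°) = I₀ cos²(12°) = 0.9568 I₀.
I₂ = I₁ cos²(145° − 92°) = 0.9568 I₀ · cos²(53°) = 0.3465 I₀.
Ratio = 0.3465 / 0.3329 = 1.041.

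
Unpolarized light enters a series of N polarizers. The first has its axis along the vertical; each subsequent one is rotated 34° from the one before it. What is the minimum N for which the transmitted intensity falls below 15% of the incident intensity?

N = 5

First polarizer halves the unpolarized light: factor 1/2.
Each further stage multiplies by cos²(34°) = 0.6873.
After N polarizers: T = 0.5·0.6873^(N−1). Require T < 0.15 ⇒ N−1 > ln(0.15/0.5)/ln(0.6873) = 3.21, so N−1 ≥ 4 and N = 5.
Check: N=5 gives T = 0.1116 < 0.15; N=4 gives T = 0.1623.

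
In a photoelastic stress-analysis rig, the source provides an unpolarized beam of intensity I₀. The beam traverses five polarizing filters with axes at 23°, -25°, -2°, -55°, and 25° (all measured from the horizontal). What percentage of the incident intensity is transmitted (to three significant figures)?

≈ 0.207%

Unpolarized light through the first polarizer → I₁ = ½ I₀, now polarized at 23°.
I₂ = I₁ cos²(-25° − 23°) = 0.5 I₀ · cos²(48°) = 0.2239 I₀.
I₃ = I₂ cos²(-2° + 25°) = 0.2239 I₀ · cos²(23°) = 0.1897 I₀.
I₄ = I₃ cos²(-55° + 2°) = 0.1897 I₀ · cos²(53°) = 0.0687 I₀.
I₅ = I₄ cos²(25° + 55°) = 0.0687 I₀ · cos²(80°) = 0.002072 I₀.
That is 0.2072% of the incident intensity.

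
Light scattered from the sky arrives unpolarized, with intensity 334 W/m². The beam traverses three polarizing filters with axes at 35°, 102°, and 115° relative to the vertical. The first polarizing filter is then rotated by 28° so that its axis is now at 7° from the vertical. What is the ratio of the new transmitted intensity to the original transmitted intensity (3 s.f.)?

Before rotation:
Unpolarized light through the first polarizer → I₁ = ½ I₀, now polarized at 35°.
I₂ = I₁ cos²(102° − 35°) = 0.5 I₀ · cos²(67°) = 0.07634 I₀.
I₃ = I₂ cos²(115° − 102°) = 0.07634 I₀ · cos²(13°) = 0.07247 I₀.
After rotation:
Unpolarized light through the first polarizer → I₁ = ½ I₀, now polarized at 7°.
Angle between axes 1 and 2: 85°. I₂ = 0.5 I₀ · cos²(85°) = 0.003798 I₀.
I₃ = I₂ cos²(115° − 102°) = 0.003798 I₀ · cos²(13°) = 0.003606 I₀.
Ratio = 0.003606 / 0.07247 = 0.04975.

I_new/I_old ≈ 0.0498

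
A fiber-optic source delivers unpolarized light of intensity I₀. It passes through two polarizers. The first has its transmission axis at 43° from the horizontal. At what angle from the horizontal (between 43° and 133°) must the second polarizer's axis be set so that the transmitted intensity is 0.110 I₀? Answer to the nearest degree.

θ ≈ 105°

Unpolarized light through the first polarizer → I₁ = ½ I₀, now polarized at 43°.
Need I₂/I₀ = 0.11, so cos²(θ − 43°) = 0.11 / 0.5 = 0.22.
θ − 43° = arccos(√0.22) = 62.0°, giving θ ≈ 43 + 62.0 = 105.0°.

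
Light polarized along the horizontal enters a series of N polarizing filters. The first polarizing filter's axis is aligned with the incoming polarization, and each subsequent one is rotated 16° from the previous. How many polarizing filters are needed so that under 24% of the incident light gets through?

First polarizer is aligned with the polarization: full transmission.
Each further stage multiplies by cos²(16°) = 0.924.
After N polarizers: T = 0.924^(N−1). Require T < 0.24 ⇒ N−1 > ln(0.24)/ln(0.924) = 18.06, so N−1 ≥ 19 and N = 20.
Check: N=20 gives T = 0.2228 < 0.24; N=19 gives T = 0.2412.

N = 20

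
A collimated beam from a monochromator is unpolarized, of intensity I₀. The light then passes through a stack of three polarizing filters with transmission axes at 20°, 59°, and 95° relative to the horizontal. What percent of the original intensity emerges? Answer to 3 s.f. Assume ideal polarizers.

Unpolarized light through the first polarizer → I₁ = ½ I₀, now polarized at 20°.
I₂ = I₁ cos²(59° − 20°) = 0.5 I₀ · cos²(39°) = 0.302 I₀.
I₃ = I₂ cos²(95° − 59°) = 0.302 I₀ · cos²(36°) = 0.1976 I₀.
That is 19.76% of the incident intensity.

≈ 19.8%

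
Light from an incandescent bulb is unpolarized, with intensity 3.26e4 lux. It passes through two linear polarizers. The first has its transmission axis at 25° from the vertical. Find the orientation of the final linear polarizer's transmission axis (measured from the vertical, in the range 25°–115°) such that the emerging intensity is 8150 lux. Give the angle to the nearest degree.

θ ≈ 70°

Unpolarized light through the first polarizer → I₁ = ½ I₀, now polarized at 25°.
Target fraction: 8150 / 3.26e4 lux = 0.25 of I₀.
Need I₂/I₀ = 0.25, so cos²(θ − 25°) = 0.25 / 0.5 = 0.5.
θ − 25° = arccos(√0.5) = 45.0°, giving θ ≈ 25 + 45.0 = 70.0°.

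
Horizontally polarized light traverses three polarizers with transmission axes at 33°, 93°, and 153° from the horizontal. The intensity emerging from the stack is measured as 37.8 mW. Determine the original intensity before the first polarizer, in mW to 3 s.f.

I₁ = I₀ cos²(33° − 0°) = I₀ cos²(33°) = 0.7034 I₀.
I₂ = I₁ cos²(93° − 33°) = 0.7034 I₀ · cos²(60°) = 0.1758 I₀.
I₃ = I₂ cos²(153° − 93°) = 0.1758 I₀ · cos²(60°) = 0.04396 I₀.
So 37.8 mW = 0.04396 I₀, giving I₀ = 37.8/0.04396 = 859.9 mW.

I₀ ≈ 860 mW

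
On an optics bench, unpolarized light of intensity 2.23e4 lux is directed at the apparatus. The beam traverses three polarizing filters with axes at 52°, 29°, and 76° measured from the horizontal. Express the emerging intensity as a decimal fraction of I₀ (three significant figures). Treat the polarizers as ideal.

I/I₀ ≈ 0.197

Unpolarized light through the first polarizer → I₁ = 2.23e4 lux/2 = 1.115e+04 lux, polarized at 52°.
I₂ = I₁ · cos²(23°) = 1.115e+04 · 0.8473 = 9448 lux.
I₃ = I₂ · cos²(47°) = 9448 · 0.4651 = 4394 lux.
Transmitted fraction = 0.1971.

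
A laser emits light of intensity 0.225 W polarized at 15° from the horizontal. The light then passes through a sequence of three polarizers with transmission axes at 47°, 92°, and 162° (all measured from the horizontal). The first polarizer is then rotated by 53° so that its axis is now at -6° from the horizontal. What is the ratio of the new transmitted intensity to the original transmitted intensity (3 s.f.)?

Before rotation:
By Malus's law, I₁ = I₀ cos²(47° − 15°) = I₀ cos²(32°) = 0.7192 I₀.
I₂ = I₁ cos²(92° − 47°) = 0.7192 I₀ · cos²(45°) = 0.3596 I₀.
I₃ = I₂ cos²(162° − 92°) = 0.3596 I₀ · cos²(70°) = 0.04206 I₀.
After rotation:
I₁ = I₀ cos²(-6° − 15°) = I₀ cos²(21°) = 0.8716 I₀.
Angle between axes 1 and 2: 82°. I₂ = 0.8716 I₀ · cos²(82°) = 0.01688 I₀.
I₃ = I₂ cos²(162° − 92°) = 0.01688 I₀ · cos²(70°) = 0.001975 I₀.
Ratio = 0.001975 / 0.04206 = 0.04695.

I_new/I_old ≈ 0.0469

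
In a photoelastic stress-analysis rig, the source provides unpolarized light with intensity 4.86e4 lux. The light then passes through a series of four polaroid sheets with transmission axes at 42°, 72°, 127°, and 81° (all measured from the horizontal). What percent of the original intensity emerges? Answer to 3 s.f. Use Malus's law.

≈ 5.95%

Unpolarized light through the first polarizer → I₁ = 4.86e4 lux/2 = 2.43e+04 lux, polarized at 42°.
I₂ = I₁ · cos²(30°) = 2.43e+04 · 0.75 = 1.823e+04 lux.
I₃ = I₂ · cos²(55°) = 1.823e+04 · 0.329 = 5996 lux.
I₄ = I₃ · cos²(46°) = 5996 · 0.4826 = 2893 lux.
That is 5.953% of the incident intensity.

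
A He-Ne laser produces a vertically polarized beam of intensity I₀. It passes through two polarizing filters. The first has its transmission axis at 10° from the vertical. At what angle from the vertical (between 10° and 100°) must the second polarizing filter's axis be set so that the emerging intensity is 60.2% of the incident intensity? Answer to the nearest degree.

By Malus's law, I₁ = I₀ cos²(10° − 0°) = I₀ cos²(10°) = 0.9698 I₀.
Need I₂/I₀ = 0.602, so cos²(θ − 10°) = 0.602 / 0.9698 = 0.6207.
θ − 10° = arccos(√0.6207) = 38.0°, giving θ ≈ 10 + 38.0 = 48.0°.

θ ≈ 48°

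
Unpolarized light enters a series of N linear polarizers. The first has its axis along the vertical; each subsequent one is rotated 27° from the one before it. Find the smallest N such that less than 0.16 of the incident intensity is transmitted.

First polarizer halves the unpolarized light: factor 1/2.
Each further stage multiplies by cos²(27°) = 0.7939.
After N polarizers: T = 0.5·0.7939^(N−1). Require T < 0.16 ⇒ N−1 > ln(0.16/0.5)/ln(0.7939) = 4.94, so N−1 ≥ 5 and N = 6.
Check: N=6 gives T = 0.1577 < 0.16; N=5 gives T = 0.1986.

N = 6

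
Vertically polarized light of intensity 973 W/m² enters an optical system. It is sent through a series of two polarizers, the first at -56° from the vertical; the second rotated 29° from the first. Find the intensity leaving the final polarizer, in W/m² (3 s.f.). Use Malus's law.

I ≈ 233 W/m²

By Malus's law, I₁ = 973 W/m² · cos²(56°) = 304.3 W/m².
I₂ = I₁ · cos²(29°) = 304.3 · 0.765 = 232.7 W/m².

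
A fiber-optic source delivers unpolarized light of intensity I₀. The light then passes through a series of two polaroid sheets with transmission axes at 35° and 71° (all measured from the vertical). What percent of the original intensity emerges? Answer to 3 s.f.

Unpolarized light through the first polarizer → I₁ = ½ I₀, now polarized at 35°.
I₂ = I₁ cos²(71° − 35°) = 0.5 I₀ · cos²(36°) = 0.3273 I₀.
That is 32.73% of the incident intensity.

≈ 32.7%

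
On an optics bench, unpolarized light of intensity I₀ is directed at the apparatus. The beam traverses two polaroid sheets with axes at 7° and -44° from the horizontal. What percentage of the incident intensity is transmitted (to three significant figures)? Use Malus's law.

Unpolarized light through the first polarizer → I₁ = ½ I₀, now polarized at 7°.
I₂ = I₁ cos²(-44° − 7°) = 0.5 I₀ · cos²(51°) = 0.198 I₀.
That is 19.8% of the incident intensity.

≈ 19.8%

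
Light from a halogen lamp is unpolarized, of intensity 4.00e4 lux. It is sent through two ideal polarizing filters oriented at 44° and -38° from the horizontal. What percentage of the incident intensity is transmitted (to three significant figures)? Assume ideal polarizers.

Unpolarized light through the first polarizer → I₁ = 4.00e4 lux/2 = 2e+04 lux, polarized at 44°.
I₂ = I₁ · cos²(82°) = 2e+04 · 0.01937 = 387.4 lux.
That is 0.9685% of the incident intensity.

≈ 0.968%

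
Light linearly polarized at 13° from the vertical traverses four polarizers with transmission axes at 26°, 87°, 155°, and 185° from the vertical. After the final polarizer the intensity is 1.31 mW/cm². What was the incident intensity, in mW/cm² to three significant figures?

I₁ = I₀ cos²(26° − 13°) = I₀ cos²(13°) = 0.9494 I₀.
I₂ = I₁ cos²(87° − 26°) = 0.9494 I₀ · cos²(61°) = 0.2231 I₀.
I₃ = I₂ cos²(155° − 87°) = 0.2231 I₀ · cos²(68°) = 0.03131 I₀.
I₄ = I₃ cos²(185° − 155°) = 0.03131 I₀ · cos²(30°) = 0.02349 I₀.
So 1.31 mW/cm² = 0.02349 I₀, giving I₀ = 1.31/0.02349 = 55.78 mW/cm².

I₀ ≈ 55.8 mW/cm²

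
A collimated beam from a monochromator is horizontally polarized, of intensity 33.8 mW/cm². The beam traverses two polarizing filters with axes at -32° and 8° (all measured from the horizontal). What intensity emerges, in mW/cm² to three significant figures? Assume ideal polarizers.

I ≈ 14.3 mW/cm²

By Malus's law, I₁ = 33.8 mW/cm² · cos²(32°) = 24.31 mW/cm².
I₂ = I₁ · cos²(40°) = 24.31 · 0.5868 = 14.26 mW/cm².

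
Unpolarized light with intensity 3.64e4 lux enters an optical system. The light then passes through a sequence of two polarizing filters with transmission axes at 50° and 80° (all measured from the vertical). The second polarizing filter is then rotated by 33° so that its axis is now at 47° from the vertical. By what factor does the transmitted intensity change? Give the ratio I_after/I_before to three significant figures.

I_new/I_old ≈ 1.33

Before rotation:
Unpolarized light through the first polarizer → I₁ = ½ I₀, now polarized at 50°.
I₂ = I₁ cos²(80° − 50°) = 0.5 I₀ · cos²(30°) = 0.375 I₀.
After rotation:
Unpolarized light through the first polarizer → I₁ = ½ I₀, now polarized at 50°.
I₂ = I₁ cos²(47° − 50°) = 0.5 I₀ · cos²(3°) = 0.4986 I₀.
Ratio = 0.4986 / 0.375 = 1.33.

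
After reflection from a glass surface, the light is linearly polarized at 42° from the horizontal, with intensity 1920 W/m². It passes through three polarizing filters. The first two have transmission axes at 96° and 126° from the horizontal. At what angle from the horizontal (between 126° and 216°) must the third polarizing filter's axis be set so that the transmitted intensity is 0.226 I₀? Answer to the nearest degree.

By Malus's law, I₁ = I₀ cos²(96° − 42°) = I₀ cos²(54°) = 0.3455 I₀.
I₂ = I₁ cos²(126° − 96°) = 0.3455 I₀ · cos²(30°) = 0.2591 I₀.
Need I₃/I₀ = 0.226, so cos²(θ − 126°) = 0.226 / 0.2591 = 0.8722.
θ − 126° = arccos(√0.8722) = 20.9°, giving θ ≈ 126 + 20.9 = 146.9°.

θ ≈ 147°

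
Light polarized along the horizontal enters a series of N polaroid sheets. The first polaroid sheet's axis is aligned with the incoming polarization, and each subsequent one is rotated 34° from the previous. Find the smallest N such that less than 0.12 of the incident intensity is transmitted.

First polarizer is aligned with the polarization: full transmission.
Each further stage multiplies by cos²(34°) = 0.6873.
After N polarizers: T = 0.6873^(N−1). Require T < 0.12 ⇒ N−1 > ln(0.12)/ln(0.6873) = 5.65, so N−1 ≥ 6 and N = 7.
Check: N=7 gives T = 0.1054 < 0.12; N=6 gives T = 0.1534.

N = 7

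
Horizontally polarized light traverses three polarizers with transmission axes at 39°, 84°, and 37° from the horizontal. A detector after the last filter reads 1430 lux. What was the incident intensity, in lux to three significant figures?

I₀ ≈ 1.02e4 lux

I₁ = I₀ cos²(39° − 0°) = I₀ cos²(39°) = 0.604 I₀.
I₂ = I₁ cos²(84° − 39°) = 0.604 I₀ · cos²(45°) = 0.302 I₀.
I₃ = I₂ cos²(37° − 84°) = 0.302 I₀ · cos²(47°) = 0.1405 I₀.
So 1430 lux = 0.1405 I₀, giving I₀ = 1430/0.1405 = 1.018e+04 lux.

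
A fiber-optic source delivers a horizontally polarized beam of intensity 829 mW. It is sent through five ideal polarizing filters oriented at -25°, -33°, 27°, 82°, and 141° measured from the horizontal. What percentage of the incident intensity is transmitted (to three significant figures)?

I₁ = 829 mW · cos²(25°) = 680.9 mW.
I₂ = I₁ · cos²(8°) = 680.9 · 0.9806 = 667.7 mW.
I₃ = I₂ · cos²(60°) = 667.7 · 0.25 = 166.9 mW.
I₄ = I₃ · cos²(55°) = 166.9 · 0.329 = 54.92 mW.
I₅ = I₄ · cos²(59°) = 54.92 · 0.2653 = 14.57 mW.
That is 1.757% of the incident intensity.

≈ 1.76%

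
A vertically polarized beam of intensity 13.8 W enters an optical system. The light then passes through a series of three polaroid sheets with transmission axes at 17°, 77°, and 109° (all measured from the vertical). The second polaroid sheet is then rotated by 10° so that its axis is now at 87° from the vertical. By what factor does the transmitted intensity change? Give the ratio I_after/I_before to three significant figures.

I_new/I_old ≈ 0.559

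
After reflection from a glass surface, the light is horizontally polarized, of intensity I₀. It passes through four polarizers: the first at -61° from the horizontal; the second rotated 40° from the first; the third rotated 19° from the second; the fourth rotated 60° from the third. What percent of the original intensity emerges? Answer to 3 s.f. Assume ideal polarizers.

≈ 3.08%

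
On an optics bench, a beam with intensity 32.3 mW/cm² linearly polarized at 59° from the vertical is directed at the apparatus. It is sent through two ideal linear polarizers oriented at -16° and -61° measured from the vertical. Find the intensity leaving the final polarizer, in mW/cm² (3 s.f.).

I ≈ 1.08 mW/cm²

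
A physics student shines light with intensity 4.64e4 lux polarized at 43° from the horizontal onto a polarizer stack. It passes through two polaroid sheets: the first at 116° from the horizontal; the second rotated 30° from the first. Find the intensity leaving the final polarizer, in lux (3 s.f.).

I₁ = 4.64e4 lux · cos²(73°) = 3966 lux.
I₂ = I₁ · cos²(30°) = 3966 · 0.75 = 2975 lux.

I ≈ 2970 lux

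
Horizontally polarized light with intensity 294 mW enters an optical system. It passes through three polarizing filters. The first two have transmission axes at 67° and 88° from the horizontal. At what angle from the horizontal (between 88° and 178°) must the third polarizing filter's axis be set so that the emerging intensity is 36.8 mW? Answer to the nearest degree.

I₁ = I₀ cos²(67° − 0°) = I₀ cos²(67°) = 0.1527 I₀.
I₂ = I₁ cos²(88° − 67°) = 0.1527 I₀ · cos²(21°) = 0.1331 I₀.
Target fraction: 36.8 / 294 mW = 0.1252 of I₀.
Need I₃/I₀ = 0.1252, so cos²(θ − 88°) = 0.1252 / 0.1331 = 0.9407.
θ − 88° = arccos(√0.9407) = 14.1°, giving θ ≈ 88 + 14.1 = 102.1°.

θ ≈ 102°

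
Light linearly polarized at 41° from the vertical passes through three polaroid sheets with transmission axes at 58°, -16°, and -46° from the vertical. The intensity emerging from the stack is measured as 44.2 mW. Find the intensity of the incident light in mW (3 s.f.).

I₀ ≈ 848 mW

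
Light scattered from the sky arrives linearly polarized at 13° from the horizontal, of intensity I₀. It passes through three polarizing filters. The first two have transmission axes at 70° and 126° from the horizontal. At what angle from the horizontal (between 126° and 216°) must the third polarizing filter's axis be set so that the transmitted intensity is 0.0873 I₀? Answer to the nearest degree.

θ ≈ 140°

I₁ = I₀ cos²(70° − 13°) = I₀ cos²(57°) = 0.2966 I₀.
I₂ = I₁ cos²(126° − 70°) = 0.2966 I₀ · cos²(56°) = 0.09276 I₀.
Need I₃/I₀ = 0.0873, so cos²(θ − 126°) = 0.0873 / 0.09276 = 0.9412.
θ − 126° = arccos(√0.9412) = 14.0°, giving θ ≈ 126 + 14.0 = 140.0°.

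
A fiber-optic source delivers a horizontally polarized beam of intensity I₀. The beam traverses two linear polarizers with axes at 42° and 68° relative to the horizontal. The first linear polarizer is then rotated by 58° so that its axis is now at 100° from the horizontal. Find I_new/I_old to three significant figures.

I_new/I_old ≈ 0.0486

Before rotation:
I₁ = I₀ cos²(42° − 0°) = I₀ cos²(42°) = 0.5523 I₀.
I₂ = I₁ cos²(68° − 42°) = 0.5523 I₀ · cos²(26°) = 0.4461 I₀.
After rotation:
I₁ = I₀ cos²(100° − 0°) = I₀ cos²(80°) = 0.03015 I₀.
I₂ = I₁ cos²(68° − 100°) = 0.03015 I₀ · cos²(32°) = 0.02169 I₀.
Ratio = 0.02169 / 0.4461 = 0.04861.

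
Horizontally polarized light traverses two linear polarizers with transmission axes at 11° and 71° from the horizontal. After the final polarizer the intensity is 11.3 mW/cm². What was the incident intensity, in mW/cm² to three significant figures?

I₁ = I₀ cos²(11° − 0°) = I₀ cos²(11°) = 0.9636 I₀.
I₂ = I₁ cos²(71° − 11°) = 0.9636 I₀ · cos²(60°) = 0.2409 I₀.
So 11.3 mW/cm² = 0.2409 I₀, giving I₀ = 11.3/0.2409 = 46.91 mW/cm².

I₀ ≈ 46.9 mW/cm²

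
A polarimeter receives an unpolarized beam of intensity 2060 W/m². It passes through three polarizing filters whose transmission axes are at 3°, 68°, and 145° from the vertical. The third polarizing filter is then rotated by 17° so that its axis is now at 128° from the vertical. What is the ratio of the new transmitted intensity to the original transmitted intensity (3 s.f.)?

I_new/I_old ≈ 4.94

Before rotation:
Unpolarized light through the first polarizer → I₁ = ½ I₀, now polarized at 3°.
I₂ = I₁ cos²(68° − 3°) = 0.5 I₀ · cos²(65°) = 0.0893 I₀.
I₃ = I₂ cos²(145° − 68°) = 0.0893 I₀ · cos²(77°) = 0.004519 I₀.
After rotation:
Unpolarized light through the first polarizer → I₁ = ½ I₀, now polarized at 3°.
I₂ = I₁ cos²(68° − 3°) = 0.5 I₀ · cos²(65°) = 0.0893 I₀.
I₃ = I₂ cos²(128° − 68°) = 0.0893 I₀ · cos²(60°) = 0.02233 I₀.
Ratio = 0.02233 / 0.004519 = 4.94.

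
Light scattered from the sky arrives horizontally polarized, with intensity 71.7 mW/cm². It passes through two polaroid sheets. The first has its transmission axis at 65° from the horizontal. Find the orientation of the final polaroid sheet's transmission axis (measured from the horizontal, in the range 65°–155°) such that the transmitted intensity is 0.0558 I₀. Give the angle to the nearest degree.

By Malus's law, I₁ = I₀ cos²(65° − 0°) = I₀ cos²(65°) = 0.1786 I₀.
Need I₂/I₀ = 0.0558, so cos²(θ − 65°) = 0.0558 / 0.1786 = 0.3124.
θ − 65° = arccos(√0.3124) = 56.0°, giving θ ≈ 65 + 56.0 = 121.0°.

θ ≈ 121°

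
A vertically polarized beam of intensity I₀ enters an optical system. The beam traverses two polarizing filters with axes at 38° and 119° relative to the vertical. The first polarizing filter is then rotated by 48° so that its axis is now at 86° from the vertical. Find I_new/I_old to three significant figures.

I_new/I_old ≈ 0.225

Before rotation:
I₁ = I₀ cos²(38° − 0°) = I₀ cos²(38°) = 0.621 I₀.
I₂ = I₁ cos²(119° − 38°) = 0.621 I₀ · cos²(81°) = 0.0152 I₀.
After rotation:
I₁ = I₀ cos²(86° − 0°) = I₀ cos²(86°) = 0.004866 I₀.
I₂ = I₁ cos²(119° − 86°) = 0.004866 I₀ · cos²(33°) = 0.003423 I₀.
Ratio = 0.003423 / 0.0152 = 0.2252.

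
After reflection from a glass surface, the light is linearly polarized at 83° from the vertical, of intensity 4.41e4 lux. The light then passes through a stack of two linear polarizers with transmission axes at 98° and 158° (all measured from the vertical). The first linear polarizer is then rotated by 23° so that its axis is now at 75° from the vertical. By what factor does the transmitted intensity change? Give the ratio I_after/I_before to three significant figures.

Before rotation:
By Malus's law, I₁ = I₀ cos²(98° − 83°) = I₀ cos²(15°) = 0.933 I₀.
I₂ = I₁ cos²(158° − 98°) = 0.933 I₀ · cos²(60°) = 0.2333 I₀.
After rotation:
I₁ = I₀ cos²(75° − 83°) = I₀ cos²(8°) = 0.9806 I₀.
I₂ = I₁ cos²(158° − 75°) = 0.9806 I₀ · cos²(83°) = 0.01456 I₀.
Ratio = 0.01456 / 0.2333 = 0.06244.

I_new/I_old ≈ 0.0624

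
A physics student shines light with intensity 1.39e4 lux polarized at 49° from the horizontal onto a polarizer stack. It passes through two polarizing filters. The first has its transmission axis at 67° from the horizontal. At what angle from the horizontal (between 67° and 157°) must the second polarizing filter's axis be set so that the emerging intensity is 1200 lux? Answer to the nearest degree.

θ ≈ 139°

I₁ = I₀ cos²(67° − 49°) = I₀ cos²(18°) = 0.9045 I₀.
Target fraction: 1200 / 1.39e4 lux = 0.08633 of I₀.
Need I₂/I₀ = 0.08633, so cos²(θ − 67°) = 0.08633 / 0.9045 = 0.09545.
θ − 67° = arccos(√0.09545) = 72.0°, giving θ ≈ 67 + 72.0 = 139.0°.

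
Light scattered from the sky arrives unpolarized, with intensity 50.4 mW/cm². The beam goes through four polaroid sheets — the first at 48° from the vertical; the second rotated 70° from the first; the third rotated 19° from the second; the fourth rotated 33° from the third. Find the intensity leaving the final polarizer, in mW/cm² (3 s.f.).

I ≈ 1.85 mW/cm²

Unpolarized light through the first polarizer → I₁ = 50.4 mW/cm²/2 = 25.2 mW/cm², polarized at 48°.
I₂ = I₁ · cos²(70°) = 25.2 · 0.117 = 2.948 mW/cm².
I₃ = I₂ · cos²(19°) = 2.948 · 0.894 = 2.635 mW/cm².
I₄ = I₃ · cos²(33°) = 2.635 · 0.7034 = 1.854 mW/cm².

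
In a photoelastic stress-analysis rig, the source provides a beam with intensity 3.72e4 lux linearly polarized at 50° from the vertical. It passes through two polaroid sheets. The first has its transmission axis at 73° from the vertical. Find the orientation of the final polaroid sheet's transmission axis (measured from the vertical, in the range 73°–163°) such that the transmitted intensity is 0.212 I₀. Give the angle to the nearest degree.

I₁ = I₀ cos²(73° − 50°) = I₀ cos²(23°) = 0.8473 I₀.
Need I₂/I₀ = 0.212, so cos²(θ − 73°) = 0.212 / 0.8473 = 0.2502.
θ − 73° = arccos(√0.2502) = 60.0°, giving θ ≈ 73 + 60.0 = 133.0°.

θ ≈ 133°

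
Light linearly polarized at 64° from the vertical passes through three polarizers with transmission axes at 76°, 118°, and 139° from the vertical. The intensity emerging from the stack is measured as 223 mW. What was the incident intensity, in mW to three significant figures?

I₀ ≈ 484 mW

I₁ = I₀ cos²(76° − 64°) = I₀ cos²(12°) = 0.9568 I₀.
I₂ = I₁ cos²(118° − 76°) = 0.9568 I₀ · cos²(42°) = 0.5284 I₀.
I₃ = I₂ cos²(139° − 118°) = 0.5284 I₀ · cos²(21°) = 0.4605 I₀.
So 223 mW = 0.4605 I₀, giving I₀ = 223/0.4605 = 484.2 mW.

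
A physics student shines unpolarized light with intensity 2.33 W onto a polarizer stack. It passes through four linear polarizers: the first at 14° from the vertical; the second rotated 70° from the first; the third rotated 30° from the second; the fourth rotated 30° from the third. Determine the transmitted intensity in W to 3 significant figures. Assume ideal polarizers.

Unpolarized light through the first polarizer → I₁ = 2.33 W/2 = 1.165 W, polarized at 14°.
I₂ = I₁ · cos²(70°) = 1.165 · 0.117 = 0.1363 W.
I₃ = I₂ · cos²(30°) = 0.1363 · 0.75 = 0.1022 W.
I₄ = I₃ · cos²(30°) = 0.1022 · 0.75 = 0.07666 W.

I ≈ 0.0767 W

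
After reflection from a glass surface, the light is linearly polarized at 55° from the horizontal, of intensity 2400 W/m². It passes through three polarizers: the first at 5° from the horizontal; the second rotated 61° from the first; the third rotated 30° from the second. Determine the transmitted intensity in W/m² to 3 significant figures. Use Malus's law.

I ≈ 175 W/m²

By Malus's law, I₁ = 2400 W/m² · cos²(50°) = 991.6 W/m².
I₂ = I₁ · cos²(61°) = 991.6 · 0.235 = 233.1 W/m².
I₃ = I₂ · cos²(30°) = 233.1 · 0.75 = 174.8 W/m².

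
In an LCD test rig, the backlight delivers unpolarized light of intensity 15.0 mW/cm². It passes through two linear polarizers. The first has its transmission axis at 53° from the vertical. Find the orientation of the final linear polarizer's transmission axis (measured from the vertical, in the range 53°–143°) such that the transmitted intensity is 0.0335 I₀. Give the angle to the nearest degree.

θ ≈ 128°

Unpolarized light through the first polarizer → I₁ = ½ I₀, now polarized at 53°.
Need I₂/I₀ = 0.0335, so cos²(θ − 53°) = 0.0335 / 0.5 = 0.067.
θ − 53° = arccos(√0.067) = 75.0°, giving θ ≈ 53 + 75.0 = 128.0°.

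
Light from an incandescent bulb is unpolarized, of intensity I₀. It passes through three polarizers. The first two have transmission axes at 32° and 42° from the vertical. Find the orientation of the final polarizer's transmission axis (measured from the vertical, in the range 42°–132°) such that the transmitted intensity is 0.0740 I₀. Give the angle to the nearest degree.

θ ≈ 109°

Unpolarized light through the first polarizer → I₁ = ½ I₀, now polarized at 32°.
I₂ = I₁ cos²(42° − 32°) = 0.5 I₀ · cos²(10°) = 0.4849 I₀.
Need I₃/I₀ = 0.074, so cos²(θ − 42°) = 0.074 / 0.4849 = 0.1526.
θ − 42° = arccos(√0.1526) = 67.0°, giving θ ≈ 42 + 67.0 = 109.0°.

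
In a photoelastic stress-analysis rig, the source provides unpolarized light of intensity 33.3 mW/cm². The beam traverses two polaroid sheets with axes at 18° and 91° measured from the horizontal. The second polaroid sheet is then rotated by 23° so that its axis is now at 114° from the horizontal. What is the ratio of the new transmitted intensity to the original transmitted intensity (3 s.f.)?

Before rotation:
Unpolarized light through the first polarizer → I₁ = ½ I₀, now polarized at 18°.
I₂ = I₁ cos²(91° − 18°) = 0.5 I₀ · cos²(73°) = 0.04274 I₀.
After rotation:
Unpolarized light through the first polarizer → I₁ = ½ I₀, now polarized at 18°.
Angle between axes 1 and 2: 84°. I₂ = 0.5 I₀ · cos²(84°) = 0.005463 I₀.
Ratio = 0.005463 / 0.04274 = 0.1278.

I_new/I_old ≈ 0.128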